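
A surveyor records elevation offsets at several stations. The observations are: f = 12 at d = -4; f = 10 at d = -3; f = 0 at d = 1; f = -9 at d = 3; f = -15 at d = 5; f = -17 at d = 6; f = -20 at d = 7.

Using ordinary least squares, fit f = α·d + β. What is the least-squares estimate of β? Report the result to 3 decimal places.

Setting ∂/∂α … = 0 gives: 145·α + 15·β = -422;  15·α + 7·β = -39.
(Σd·d = 145, Σd = 15, Σ1 = 7, Σd·f = -422, Σf = -39.)
Determinant 145·7 − 15² = 790.
α = ((-422)·7 − 15·(-39))/790 = -2369/790; β = (145·(-39) − 15·(-422))/790 = 135/158.

β = 0.854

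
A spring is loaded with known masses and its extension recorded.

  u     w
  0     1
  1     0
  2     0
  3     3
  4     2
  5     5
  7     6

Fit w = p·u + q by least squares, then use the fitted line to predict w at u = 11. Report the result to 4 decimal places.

Forming XᵀX = [[104, 22]; [22, 7]] and Xᵀw = [84, 17]ᵀ gives XᵀX·[p, q]ᵀ = Xᵀw.
det = 104·7 − 22² = 244.
p = (84·7 − 22·17)/244 = 107/122; q = (104·17 − 22·84)/244 = -20/61.
At u = 11: ŵ = (107/122)·(11) + (-20/61)·(1) = 1137/122.

ŵ = 9.3197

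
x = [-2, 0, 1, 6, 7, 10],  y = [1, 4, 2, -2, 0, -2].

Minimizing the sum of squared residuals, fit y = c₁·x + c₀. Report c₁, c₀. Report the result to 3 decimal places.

Sums needed: Σx·x = 190, Σx = 22, Σ1 = 6.
Right-hand side: Σx·y = -32, Σy = 3.
det = 190·6 − 22² = 656.
c₁ = ((-32)·6 − 22·3)/656 = -129/328; c₀ = (190·3 − 22·(-32))/656 = 637/328.

c₁ = -0.393, c₀ = 1.942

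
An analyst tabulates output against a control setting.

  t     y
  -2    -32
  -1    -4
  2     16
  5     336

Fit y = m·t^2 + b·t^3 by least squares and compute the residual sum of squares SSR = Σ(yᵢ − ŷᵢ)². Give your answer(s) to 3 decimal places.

SSR = 1.840

The normal equations are: 658·m + 3124·b = 8332;  3124·m + 15754·b = 42388.
(Σt^2·t^2 = 658, Σt^2·t^3 = 3124, Σt^3·t^3 = 15754, Σt^2·y = 8332, Σt^3·y = 42388.)
det = 658·15754 − 3124² = 606756.
m = (8332·15754 − 3124·42388)/606756 = -96482/50563; b = (658·42388 − 3124·8332)/606756 = 155178/50563.
Residuals: 9336/50563, 49408/50563, -46488/50563, 3968/50563; SSR = 93056/50563.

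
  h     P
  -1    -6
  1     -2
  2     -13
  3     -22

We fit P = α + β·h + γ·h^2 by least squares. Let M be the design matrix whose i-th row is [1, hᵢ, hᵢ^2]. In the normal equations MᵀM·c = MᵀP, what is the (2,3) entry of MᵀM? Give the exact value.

35

Row 2 ↔ basis h, column 3 ↔ basis h^2, so (MᵀM)_{2,3} = Σᵢ (h)·(h^2) = (-1)·(1) + (1)·(1) + (2)·(4) + (3)·(9) = 35.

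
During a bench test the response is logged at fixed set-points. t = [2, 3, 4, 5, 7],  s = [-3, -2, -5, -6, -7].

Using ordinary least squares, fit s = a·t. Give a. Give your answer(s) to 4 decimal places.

Normal-equation sums: Σt·t = 103.
Right-hand side: Σt·s = -111.
Normal equations: [[103]]·[a]ᵀ = [-111]ᵀ.
a = (-111)/103 = -1.07767.

a = -1.0777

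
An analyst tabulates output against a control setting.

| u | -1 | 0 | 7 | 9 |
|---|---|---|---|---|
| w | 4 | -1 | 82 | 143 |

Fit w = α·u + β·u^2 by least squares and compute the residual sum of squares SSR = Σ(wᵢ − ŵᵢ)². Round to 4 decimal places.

SSR = 1.5671

Normal-equation sums: Σu·u = 131, Σu·u^2 = 1071, Σu^2·u^2 = 8963.
And Σu·w = 1857, Σu^2·w = 15605.
So XᵀX·[α, β]ᵀ = Xᵀw: [[131, 1071]; [1071, 8963]]·[α, β]ᵀ = [1857, 15605]ᵀ.
Eliminating β: 8963·(row 1) − 1071·(row 2) gives 27112·α = 8963·1857 − 1071·15605 = -68664, so α = -8583/3389.
Then β = (15605 − 1071·(-8583/3389))/8963 = 6926/3389.
Residuals: -1953/3389, -1, -1395/3389, 868/3389; SSR = 5311/3389.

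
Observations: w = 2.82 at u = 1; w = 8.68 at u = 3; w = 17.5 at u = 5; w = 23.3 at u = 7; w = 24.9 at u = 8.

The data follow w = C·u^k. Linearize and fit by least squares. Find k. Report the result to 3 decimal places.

Let Y = ln w. Fitting Y = k·ln u + ln C by least squares:
Σln u = 6.7334, Σ(ln u)² = 11.9079, Σln w = 12.4233, Σln u·ln w = 19.7924.
Equations: 11.9079·k + 6.7334·ln C = 19.7924;  6.7334·k + 5·ln C = 12.4233.
Δ = 11.9079·5 − (6.7334)² = 14.2007; k = (19.7924·5 − 6.7334·12.4233)/14.2007 = 1.07819, ln C = (11.9079·12.4233 − 6.7334·19.7924)/14.2007 = 1.03268.

k = 1.078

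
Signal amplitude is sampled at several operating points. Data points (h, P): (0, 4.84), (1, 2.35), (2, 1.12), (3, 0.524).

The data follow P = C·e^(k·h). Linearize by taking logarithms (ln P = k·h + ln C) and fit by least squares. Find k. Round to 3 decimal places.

k = -0.741

Taking logs, ln P = k·h + ln C, so regress ln P on h.
Σh = 6.0000, Σ(h)² = 14.0000, Σln P = 1.8984, Σh·ln P = -0.8577.
Equations: 14.0000·k + 6.0000·ln C = -0.8577;  6.0000·k + 4·ln C = 1.8984.
Δ = 14.0000·4 − (6.0000)² = 20.0000; k = (-0.8577·4 − 6.0000·1.8984)/20.0000 = -0.74106, ln C = (14.0000·1.8984 − 6.0000·-0.8577)/20.0000 = 1.58619.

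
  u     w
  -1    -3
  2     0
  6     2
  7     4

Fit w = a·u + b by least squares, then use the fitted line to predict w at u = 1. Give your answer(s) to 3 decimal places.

ŵ = -1.232

With design matrix X, XᵀX = [[90, 14]; [14, 4]] and Xᵀw = [43, 3]ᵀ.
Δ = 90·4 − 14² = 164.
a = (43·4 − 14·3)/164 = 65/82; b = (90·3 − 14·43)/164 = -83/41.
At u = 1: ŵ = (65/82)·(1) + (-83/41)·(1) = -101/82.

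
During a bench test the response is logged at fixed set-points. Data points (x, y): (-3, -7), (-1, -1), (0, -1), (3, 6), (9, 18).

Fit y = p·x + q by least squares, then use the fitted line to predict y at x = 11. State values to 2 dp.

With design matrix A, AᵀA = [[100, 8]; [8, 5]] and Aᵀy = [202, 15]ᵀ.
Eliminating q: 5·(row 1) − 8·(row 2) gives 436·p = 5·202 − 8·15 = 890, so p = 445/218.
Then q = (15 − 8·(445/218))/5 = -29/109.
At x = 11: ŷ = (445/218)·(11) + (-29/109)·(1) = 4837/218.

ŷ = 22.19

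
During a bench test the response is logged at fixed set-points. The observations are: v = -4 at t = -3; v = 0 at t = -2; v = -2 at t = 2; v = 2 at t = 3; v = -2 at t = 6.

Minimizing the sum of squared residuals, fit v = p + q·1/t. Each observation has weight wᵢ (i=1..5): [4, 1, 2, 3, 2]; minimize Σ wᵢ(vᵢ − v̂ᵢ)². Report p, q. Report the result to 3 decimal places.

p = -1.644, q = 3.467

Compute the Gram sums: Σwᵢ·1 = 12, Σwᵢ·1/t = 1/2, Σwᵢ·1/t·1/t = 19/12.
Right-hand side: Σwᵢ·v = -18, Σwᵢ·1/t·v = 14/3.
So MᵀWM·[p, q]ᵀ = MᵀWv: [[12, 1/2]; [1/2, 19/12]]·[p, q]ᵀ = [-18, 14/3]ᵀ.
Δ = 12·(19/12) − (1/2)² = 75/4.
p = ((-18)·(19/12) − (1/2)·(14/3))/(75/4) = -74/45; q = (12·(14/3) − (1/2)·(-18))/(75/4) = 52/15.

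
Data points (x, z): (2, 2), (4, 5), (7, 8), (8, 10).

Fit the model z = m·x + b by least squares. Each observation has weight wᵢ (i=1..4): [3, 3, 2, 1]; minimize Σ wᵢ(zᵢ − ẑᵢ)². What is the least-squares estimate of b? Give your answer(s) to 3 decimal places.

b = -0.317

Forming MᵀWM = [[222, 40]; [40, 9]] and MᵀWz = [264, 47]ᵀ gives MᵀWM·[m, b]ᵀ = MᵀWz.
Eliminating b: 9·(row 1) − 40·(row 2) gives 398·m = 9·264 − 40·47 = 496, so m = 248/199.
Then b = (47 − 40·(248/199))/9 = -63/199.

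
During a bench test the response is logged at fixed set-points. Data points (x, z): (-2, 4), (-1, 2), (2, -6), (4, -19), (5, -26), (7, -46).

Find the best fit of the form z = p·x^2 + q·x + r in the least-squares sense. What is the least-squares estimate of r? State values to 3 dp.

The normal system AᵀA·[p, q, r]ᵀ = Aᵀz is [[3315, 531, 99]; [531, 99, 15]; [99, 15, 6]]·[p, q, r]ᵀ = [-3214, -550, -91]ᵀ.
Inverting the 3×3 Gram matrix, [p, q, r]ᵀ = [-463/768, -631/256, 181/192]ᵀ.

r = 0.943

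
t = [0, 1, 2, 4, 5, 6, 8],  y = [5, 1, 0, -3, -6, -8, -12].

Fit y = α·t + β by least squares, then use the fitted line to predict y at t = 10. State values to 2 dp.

MᵀM·[α, β]ᵀ = Mᵀy reads: 146·α + 26·β = -185;  26·α + 7·β = -23.
Eliminating β: 7·(row 1) − 26·(row 2) gives 346·α = 7·(-185) − 26·(-23) = -697, so α = -697/346.
Then β = ((-23) − 26·(-697/346))/7 = 726/173.
At t = 10: ŷ = (-697/346)·(10) + (726/173)·(1) = -2759/173.

ŷ = -15.95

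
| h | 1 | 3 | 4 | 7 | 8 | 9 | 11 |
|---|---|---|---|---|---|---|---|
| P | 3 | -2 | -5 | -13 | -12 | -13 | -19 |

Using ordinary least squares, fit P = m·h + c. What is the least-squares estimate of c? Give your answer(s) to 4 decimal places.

Compute the Gram sums: Σh·h = 341, Σh = 43, Σ1 = 7.
And Σh·P = -536, ΣP = -61.
Normal equations: [[341, 43]; [43, 7]]·[m, c]ᵀ = [-536, -61]ᵀ.
Δ = 341·7 − 43² = 538.
m = ((-536)·7 − 43·(-61))/538 = -1129/538; c = (341·(-61) − 43·(-536))/538 = 2247/538.

c = 4.1766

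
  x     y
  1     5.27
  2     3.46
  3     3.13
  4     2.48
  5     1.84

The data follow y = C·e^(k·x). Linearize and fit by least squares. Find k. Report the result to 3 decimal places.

k = -0.244

Linearized form: ln y = k·x + ln C. From the 5 transformed points,
Σx = 15.0000, Σ(x)² = 55.0000, Σln y = 5.5624, Σx·ln y = 14.2495.
Normal system: [[55.0000, 15.0000]; [15.0000, 5]]·[k, ln C]ᵀ = [14.2495, 5.5624]ᵀ.
Solving (det = 50.0000): k = -0.24375, ln C = 1.84373.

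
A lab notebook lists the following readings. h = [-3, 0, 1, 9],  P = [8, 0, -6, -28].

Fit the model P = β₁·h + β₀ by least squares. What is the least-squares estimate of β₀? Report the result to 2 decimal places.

β₀ = -1.24

Compute the Gram sums: Σh·h = 91, Σh = 7, Σ1 = 4.
And Σh·P = -282, ΣP = -26.
So AᵀA·[β₁, β₀]ᵀ = AᵀP: [[91, 7]; [7, 4]]·[β₁, β₀]ᵀ = [-282, -26]ᵀ.
det = 91·4 − 7² = 315.
β₁ = ((-282)·4 − 7·(-26))/315 = -946/315; β₀ = (91·(-26) − 7·(-282))/315 = -56/45.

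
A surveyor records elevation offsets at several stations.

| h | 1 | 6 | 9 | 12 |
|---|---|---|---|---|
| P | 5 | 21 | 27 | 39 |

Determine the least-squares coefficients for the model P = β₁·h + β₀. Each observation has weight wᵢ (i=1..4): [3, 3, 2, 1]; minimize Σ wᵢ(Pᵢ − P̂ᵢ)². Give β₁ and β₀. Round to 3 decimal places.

Forming MᵀWM = [[417, 51]; [51, 9]] and MᵀWP = [1347, 171]ᵀ gives MᵀWM·[β₁, β₀]ᵀ = MᵀWP.
Δ = 417·9 − 51² = 1152.
β₁ = (1347·9 − 51·171)/1152 = 189/64; β₀ = (417·171 − 51·1347)/1152 = 145/64.

β₁ = 2.953, β₀ = 2.266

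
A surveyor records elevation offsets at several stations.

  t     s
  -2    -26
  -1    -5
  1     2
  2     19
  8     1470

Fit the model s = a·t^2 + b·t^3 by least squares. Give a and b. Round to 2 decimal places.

Setting ∂/∂a … = 0 gives: 4130·a + 32768·b = 94049;  32768·a + 262274·b = 753007.
(Σt^2·t^2 = 4130, Σt^2·t^3 = 32768, Σt^3·t^3 = 262274, Σt^2·s = 94049, Σt^3·s = 753007.)
Eliminating b: 262274·(row 1) − 32768·(row 2) gives 9449796·a = 262274·94049 − 32768·753007 = -7925950, so a = -3962975/4724898.
Then b = (753007 − 32768·(-3962975/4724898))/262274 = 14060639/4724898.

a = -0.84, b = 2.98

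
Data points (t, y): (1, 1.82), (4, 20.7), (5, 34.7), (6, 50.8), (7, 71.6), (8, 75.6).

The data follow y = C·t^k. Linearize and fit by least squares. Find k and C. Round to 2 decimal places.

k = 1.84, C = 1.79

With ln yᵢ as the transformed response and ln tᵢ as the regressor:
Σln t = 8.8128, Σ(ln t)² = 15.8331, Σln y = 19.7002, Σln t·ln y = 34.2525.
Equations: 15.8331·k + 8.8128·ln C = 34.2525;  8.8128·k + 6·ln C = 19.7002.
Δ = 15.8331·6 − (8.8128)² = 17.3327; k = (34.2525·6 − 8.8128·19.7002)/17.3327 = 1.84047, ln C = (15.8331·19.7002 − 8.8128·34.2525)/17.3327 = 0.58006, so C = exp(0.58006) = 1.78614.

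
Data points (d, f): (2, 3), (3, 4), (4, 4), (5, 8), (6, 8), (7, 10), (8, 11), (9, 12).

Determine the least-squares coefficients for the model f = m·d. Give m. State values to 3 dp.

Sums needed: Σd·d = 284.
Right-hand side: Σd·f = 388.
So MᵀM·[m]ᵀ = Mᵀf: [[284]]·[m]ᵀ = [388]ᵀ.
m = 388/284 = 1.3662.

m = 1.366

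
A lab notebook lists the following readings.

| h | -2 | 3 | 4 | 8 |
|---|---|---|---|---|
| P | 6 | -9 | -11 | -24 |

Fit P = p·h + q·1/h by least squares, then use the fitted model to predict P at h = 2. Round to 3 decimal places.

P̂ = -5.793

Compute the Gram sums: Σh·h = 93, Σh·1/h = 4, Σ1/h·1/h = 253/576.
Right-hand side: Σh·P = -275, Σ1/h·P = -47/4.
det = 93·(253/576) − 4² = 4771/192.
p = ((-275)·(253/576) − 4·(-47/4))/(4771/192) = -42503/14313; q = (93·(-47/4) − 4·(-275))/(4771/192) = 1392/4771.
At h = 2: P̂ = (-42503/14313)·(2) + (1392/4771)·(1/2) = -82918/14313.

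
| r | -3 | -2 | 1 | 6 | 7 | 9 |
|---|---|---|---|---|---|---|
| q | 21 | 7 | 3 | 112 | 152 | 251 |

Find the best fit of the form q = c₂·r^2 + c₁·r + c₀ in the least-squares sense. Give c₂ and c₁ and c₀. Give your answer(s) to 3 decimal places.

c₂ = 2.982, c₁ = 1.219, c₀ = -2.129

From the data, Σr^2·r^2 = 10356, Σr^2·r = 1254, Σr^2 = 180, Σr·r = 180, Σr = 18, Σ1 = 6.
Moment sums: Σr^2·q = 32031, Σr·q = 3921, Σq = 546.
MᵀM·[c₂, c₁, c₀]ᵀ = Mᵀq becomes [[10356, 1254, 180]; [1254, 180, 18]; [180, 18, 6]]·[c₂, c₁, c₀]ᵀ = [32031, 3921, 546]ᵀ.
Row-reducing yields c₂ = 1357/455, c₁ = 1109/910, c₀ = -149/70.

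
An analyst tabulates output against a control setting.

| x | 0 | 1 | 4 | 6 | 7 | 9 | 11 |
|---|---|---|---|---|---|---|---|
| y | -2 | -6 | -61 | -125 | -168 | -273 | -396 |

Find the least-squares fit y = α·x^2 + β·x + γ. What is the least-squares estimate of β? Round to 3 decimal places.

β = -2.682

The normal equations are: 25156·α + 2684·β + 304·γ = -83743;  2684·α + 304·β + 38·γ = -8989;  304·α + 38·β + 7·γ = -1031.
(Σx^2·x^2 = 25156, Σx^2·x = 2684, Σx^2 = 304, Σx·x = 304, Σx = 38, Σ1 = 7, Σx^2·y = -83743, Σx·y = -8989, Σy = -1031.)
Row-reducing yields α = -29287/9672, β = -25937/9672, γ = -5927/4836.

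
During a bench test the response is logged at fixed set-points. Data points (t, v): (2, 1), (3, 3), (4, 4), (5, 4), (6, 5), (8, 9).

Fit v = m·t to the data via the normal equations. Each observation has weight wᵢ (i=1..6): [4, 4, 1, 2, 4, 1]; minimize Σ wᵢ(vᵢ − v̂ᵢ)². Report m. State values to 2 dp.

m = 0.90

With design matrix X, XᵀWX = [[326]] and XᵀWv = [292]ᵀ.
m = 292/326 = 0.895706.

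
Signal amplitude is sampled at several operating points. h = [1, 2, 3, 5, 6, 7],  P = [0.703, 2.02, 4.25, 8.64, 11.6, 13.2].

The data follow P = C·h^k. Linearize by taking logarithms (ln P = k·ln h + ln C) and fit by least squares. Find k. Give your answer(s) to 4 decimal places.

k = 1.5353

Linearized form: ln P = k·ln h + ln C. From the 6 transformed points,
AᵀA = [[11.2747, 7.1389]; [7.1389, 6]], rhs = [14.9600, 8.9852]ᵀ  (here Σln h = 7.1389, Σ(ln h)² = 11.2747, Σln P = 8.9852, Σln h·ln P = 14.9600).
Solving (det = 16.6845): k = 1.53530, ln C = -0.32917.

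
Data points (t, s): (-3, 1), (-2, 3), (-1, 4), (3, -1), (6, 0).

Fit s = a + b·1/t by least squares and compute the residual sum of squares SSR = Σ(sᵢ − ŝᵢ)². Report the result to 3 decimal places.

SSR = 1.044

Normal-equation sums: Σ1 = 5, Σ1/t = -4/3, Σ1/t·1/t = 3/2.
Moment sums: Σs = 7, Σ1/t·s = -37/6.
det = 5·(3/2) − (-4/3)² = 103/18.
a = (7·(3/2) − (-4/3)·(-37/6))/(103/18) = 41/103; b = (5·(-37/6) − (-4/3)·7)/(103/18) = -387/103.
Residuals: -67/103, 149/206, -16/103, -15/103, 47/206; SSR = 215/206.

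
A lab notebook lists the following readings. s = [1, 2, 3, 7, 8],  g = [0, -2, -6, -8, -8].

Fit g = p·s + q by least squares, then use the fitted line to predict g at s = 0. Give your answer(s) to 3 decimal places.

From the data, Σs·s = 127, Σs = 21, Σ1 = 5.
And Σs·g = -142, Σg = -24.
Determinant 127·5 − 21² = 194.
p = ((-142)·5 − 21·(-24))/194 = -103/97; q = (127·(-24) − 21·(-142))/194 = -33/97.
At s = 0: ĝ = (-103/97)·(0) + (-33/97)·(1) = -33/97.

ĝ = -0.340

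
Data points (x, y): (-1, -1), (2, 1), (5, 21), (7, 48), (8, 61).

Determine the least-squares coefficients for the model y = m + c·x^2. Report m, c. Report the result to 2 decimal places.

m = -2.76, c = 1.01

From the data, Σ1 = 5, Σx^2 = 143, Σx^2·x^2 = 7139.
Moment sums: Σy = 130, Σx^2·y = 6784.
Normal equations: [[5, 143]; [143, 7139]]·[m, c]ᵀ = [130, 6784]ᵀ.
Δ = 5·7139 − 143² = 15246.
m = (130·7139 − 143·6784)/15246 = -91/33; c = (5·6784 − 143·130)/15246 = 365/363.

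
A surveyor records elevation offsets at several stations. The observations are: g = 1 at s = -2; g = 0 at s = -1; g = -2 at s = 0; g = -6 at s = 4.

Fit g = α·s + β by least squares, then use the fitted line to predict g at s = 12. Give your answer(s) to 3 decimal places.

Setting ∂/∂α … = 0 gives: 21·α + 1·β = -26;  1·α + 4·β = -7.
(Σs·s = 21, Σs = 1, Σ1 = 4, Σs·g = -26, Σg = -7.)
Eliminating β: 4·(row 1) − 1·(row 2) gives 83·α = 4·(-26) − 1·(-7) = -97, so α = -97/83.
Then β = ((-7) − 1·(-97/83))/4 = -121/83.
At s = 12: ĝ = (-97/83)·(12) + (-121/83)·(1) = -1285/83.

ĝ = -15.482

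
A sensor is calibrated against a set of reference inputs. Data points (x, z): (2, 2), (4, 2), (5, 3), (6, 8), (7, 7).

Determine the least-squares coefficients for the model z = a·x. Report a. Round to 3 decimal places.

a = 0.954

MᵀM·[a]ᵀ = Mᵀz reads: 130·a = 124.
Hence a = 124 / 130 ≈ 0.953846.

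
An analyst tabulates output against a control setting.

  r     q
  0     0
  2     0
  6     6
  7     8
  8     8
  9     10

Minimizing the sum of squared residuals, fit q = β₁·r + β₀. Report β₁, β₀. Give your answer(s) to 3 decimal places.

β₁ = 1.189, β₀ = -1.011

Entries of XᵀX: Σr·r = 234, Σr = 32, Σ1 = 6.
For Xᵀq: Σr·q = 246, Σq = 32.
Eliminating β₀: 6·(row 1) − 32·(row 2) gives 380·β₁ = 6·246 − 32·32 = 452, so β₁ = 113/95.
Then β₀ = (32 − 32·(113/95))/6 = -96/95.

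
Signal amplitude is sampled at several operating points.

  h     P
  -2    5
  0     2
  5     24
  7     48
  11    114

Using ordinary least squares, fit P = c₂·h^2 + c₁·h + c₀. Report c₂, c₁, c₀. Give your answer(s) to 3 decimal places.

Forming XᵀX = [[17683, 1791, 199]; [1791, 199, 21]; [199, 21, 5]] and XᵀP = [16766, 1700, 193]ᵀ gives XᵀX·[c₂, c₁, c₀]ᵀ = XᵀP.
Inverting the 3×3 Gram matrix, [c₂, c₁, c₀]ᵀ = [392547/423278, 13561/423278, 329102/211639]ᵀ.

c₂ = 0.927, c₁ = 0.032, c₀ = 1.555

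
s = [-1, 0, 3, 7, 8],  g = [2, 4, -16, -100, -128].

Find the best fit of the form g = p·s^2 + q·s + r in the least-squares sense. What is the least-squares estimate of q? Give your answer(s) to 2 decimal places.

q = -0.75

MᵀM·[p, q, r]ᵀ = Mᵀg reads: 6579·p + 881·q + 123·r = -13234;  881·p + 123·q + 17·r = -1774;  123·p + 17·q + 5·r = -238.
Row-reducing yields p = -10817/5464, q = -4073/5464, r = 4965/1366.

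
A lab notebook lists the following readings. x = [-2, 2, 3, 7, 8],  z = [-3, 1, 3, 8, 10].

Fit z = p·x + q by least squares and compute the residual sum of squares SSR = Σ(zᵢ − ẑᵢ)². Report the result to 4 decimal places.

With design matrix A, AᵀA = [[130, 18]; [18, 5]] and Aᵀz = [153, 19]ᵀ.
Δ = 130·5 − 18² = 326.
p = (153·5 − 18·19)/326 = 423/326; q = (130·19 − 18·153)/326 = -142/163.
Residuals: 76/163, -118/163, -7/326, -69/326, 80/163; SSR = 335/326.

SSR = 1.0276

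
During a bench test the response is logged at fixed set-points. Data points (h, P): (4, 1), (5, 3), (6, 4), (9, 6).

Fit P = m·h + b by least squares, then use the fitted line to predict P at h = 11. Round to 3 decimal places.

P̂ = 8.143

Sums needed: Σh·h = 158, Σh = 24, Σ1 = 4.
Moment sums: Σh·P = 97, ΣP = 14.
Normal equations: [[158, 24]; [24, 4]]·[m, b]ᵀ = [97, 14]ᵀ.
Eliminating b: 4·(row 1) − 24·(row 2) gives 56·m = 4·97 − 24·14 = 52, so m = 13/14.
Then b = (14 − 24·(13/14))/4 = -29/14.
At h = 11: P̂ = (13/14)·(11) + (-29/14)·(1) = 57/7.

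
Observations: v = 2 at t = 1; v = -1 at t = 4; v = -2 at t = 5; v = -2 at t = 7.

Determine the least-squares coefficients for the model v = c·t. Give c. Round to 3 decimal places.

c = -0.286

Normal-equation sums: Σt·t = 91.
Right-hand side: Σt·v = -26.
c = (-26)/91 = -0.285714.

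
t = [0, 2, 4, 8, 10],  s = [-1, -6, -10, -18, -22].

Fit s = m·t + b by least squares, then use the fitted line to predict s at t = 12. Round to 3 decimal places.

With design matrix A, AᵀA = [[184, 24]; [24, 5]] and Aᵀs = [-416, -57]ᵀ.
det = 184·5 − 24² = 344.
m = ((-416)·5 − 24·(-57))/344 = -89/43; b = (184·(-57) − 24·(-416))/344 = -63/43.
At t = 12: ŝ = (-89/43)·(12) + (-63/43)·(1) = -1131/43.

ŝ = -26.302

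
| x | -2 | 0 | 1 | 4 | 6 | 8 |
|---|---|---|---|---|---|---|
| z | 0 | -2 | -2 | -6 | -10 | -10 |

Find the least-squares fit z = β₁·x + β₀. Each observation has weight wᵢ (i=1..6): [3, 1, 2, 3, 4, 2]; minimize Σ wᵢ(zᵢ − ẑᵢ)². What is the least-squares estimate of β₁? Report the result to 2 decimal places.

Entries of MᵀWM: Σwᵢ·x·x = 334, Σwᵢ·x = 48, Σwᵢ·1 = 15.
Moment sums: Σwᵢ·x·z = -476, Σwᵢ·z = -84.
Eliminating β₀: 15·(row 1) − 48·(row 2) gives 2706·β₁ = 15·(-476) − 48·(-84) = -3108, so β₁ = -518/451.
Then β₀ = ((-84) − 48·(-518/451))/15 = -868/451.

β₁ = -1.15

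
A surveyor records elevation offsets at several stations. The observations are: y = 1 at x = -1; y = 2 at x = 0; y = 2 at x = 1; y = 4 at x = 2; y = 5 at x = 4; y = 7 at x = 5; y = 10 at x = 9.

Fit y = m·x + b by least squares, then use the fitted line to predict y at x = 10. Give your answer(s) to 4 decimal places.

ŷ = 11.0242

Sums needed: Σx·x = 128, Σx = 20, Σ1 = 7.
And Σx·y = 154, Σy = 31.
Normal equations: [[128, 20]; [20, 7]]·[m, b]ᵀ = [154, 31]ᵀ.
det = 128·7 − 20² = 496.
m = (154·7 − 20·31)/496 = 229/248; b = (128·31 − 20·154)/496 = 111/62.
At x = 10: ŷ = (229/248)·(10) + (111/62)·(1) = 1367/124.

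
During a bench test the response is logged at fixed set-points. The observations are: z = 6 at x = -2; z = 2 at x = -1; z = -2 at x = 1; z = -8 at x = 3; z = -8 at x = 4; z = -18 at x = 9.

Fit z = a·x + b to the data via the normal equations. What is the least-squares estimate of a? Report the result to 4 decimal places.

With design matrix A, AᵀA = [[112, 14]; [14, 6]] and Aᵀz = [-234, -28]ᵀ.
Δ = 112·6 − 14² = 476.
a = ((-234)·6 − 14·(-28))/476 = -253/119; b = (112·(-28) − 14·(-234))/476 = 5/17.

a = -2.1261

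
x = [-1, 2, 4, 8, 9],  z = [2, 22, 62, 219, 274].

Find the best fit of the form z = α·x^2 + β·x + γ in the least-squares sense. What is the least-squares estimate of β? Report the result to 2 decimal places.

From the data, Σx^2·x^2 = 10930, Σx^2·x = 1312, Σx^2 = 166, Σx·x = 166, Σx = 22, Σ1 = 5.
Moment sums: Σx^2·z = 37292, Σx·z = 4508, Σz = 579.
MᵀM·[α, β, γ]ᵀ = Mᵀz becomes [[10930, 1312, 166]; [1312, 166, 22]; [166, 22, 5]]·[α, β, γ]ᵀ = [37292, 4508, 579]ᵀ.
Solving the 3×3 system (Gaussian elimination) gives α = 4175/1391, β = 4317/1391, γ = 3473/1391.

β = 3.10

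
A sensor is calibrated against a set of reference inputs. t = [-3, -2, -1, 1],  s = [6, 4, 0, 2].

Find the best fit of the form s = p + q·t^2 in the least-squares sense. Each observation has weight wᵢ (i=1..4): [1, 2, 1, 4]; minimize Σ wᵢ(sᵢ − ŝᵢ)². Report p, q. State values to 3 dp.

p = 1.148, q = 0.583

AᵀWA·[p, q]ᵀ = AᵀWs reads: 8·p + 22·q = 22;  22·p + 118·q = 94.
det = 8·118 − 22² = 460.
p = (22·118 − 22·94)/460 = 132/115; q = (8·94 − 22·22)/460 = 67/115.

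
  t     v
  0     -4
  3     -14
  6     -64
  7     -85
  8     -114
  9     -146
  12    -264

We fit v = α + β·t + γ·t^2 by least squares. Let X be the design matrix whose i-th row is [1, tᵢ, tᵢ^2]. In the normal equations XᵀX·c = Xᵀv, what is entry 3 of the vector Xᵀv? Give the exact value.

Entry 3 ↔ basis t^2, so (Xᵀv)_{3} = Σᵢ (t^2)·vᵢ = (0)·(-4) + (9)·(-14) + (36)·(-64) + (49)·(-85) + (64)·(-114) + (81)·(-146) + (144)·(-264) = -63733.

-63733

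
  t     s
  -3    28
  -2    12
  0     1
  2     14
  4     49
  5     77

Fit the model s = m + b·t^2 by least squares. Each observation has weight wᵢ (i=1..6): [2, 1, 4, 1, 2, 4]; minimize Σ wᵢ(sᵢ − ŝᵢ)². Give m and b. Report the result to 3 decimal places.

m = 0.851, b = 3.039

The normal equations are: 14·m + 158·b = 492;  158·m + 3206·b = 9876.
(Σwᵢ·1 = 14, Σwᵢ·t^2 = 158, Σwᵢ·t^2·t^2 = 3206, Σwᵢ·s = 492, Σwᵢ·t^2·s = 9876.)
Δ = 14·3206 − 158² = 19920.
m = (492·3206 − 158·9876)/19920 = 353/415; b = (14·9876 − 158·492)/19920 = 1261/415.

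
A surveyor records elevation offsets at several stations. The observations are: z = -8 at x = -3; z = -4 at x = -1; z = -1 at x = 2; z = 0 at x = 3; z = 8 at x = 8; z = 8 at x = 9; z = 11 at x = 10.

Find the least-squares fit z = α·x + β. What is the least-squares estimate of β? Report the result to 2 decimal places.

β = -3.54

Compute the Gram sums: Σx·x = 268, Σx = 28, Σ1 = 7.
For Aᵀz: Σx·z = 272, Σz = 14.
Eliminating β: 7·(row 1) − 28·(row 2) gives 1092·α = 7·272 − 28·14 = 1512, so α = 18/13.
Then β = (14 − 28·(18/13))/7 = -46/13.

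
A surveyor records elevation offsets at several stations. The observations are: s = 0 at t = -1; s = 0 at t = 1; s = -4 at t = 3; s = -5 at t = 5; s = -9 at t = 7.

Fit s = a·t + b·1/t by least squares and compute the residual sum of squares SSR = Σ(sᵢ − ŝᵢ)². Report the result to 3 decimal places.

SSR = 1.624

The normal system XᵀX·[a, b]ᵀ = Xᵀs is [[85, 5]; [5, 23941/11025]]·[a, b]ᵀ = [-100, -76/21]ᵀ.
Eliminating b: (23941/11025)·(row 1) − 5·(row 2) gives (351872/2205)·a = (23941/11025)·(-100) − 5·(-76/21) = -87784/441, so a = -54865/43984.
Then b = ((-76/21) − 5·(-54865/43984))/(23941/11025) = 53025/43984.
Residuals: -115/2749, 115/2749, -3627/5498, 5475/5498, -1211/2749; SSR = 8931/5498.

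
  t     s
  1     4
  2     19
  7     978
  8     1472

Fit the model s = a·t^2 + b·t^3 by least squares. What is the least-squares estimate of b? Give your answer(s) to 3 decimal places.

Forming AᵀA = [[6514, 49608]; [49608, 379858]] and Aᵀs = [142210, 1089274]ᵀ gives AᵀA·[a, b]ᵀ = Aᵀs.
Determinant 6514·379858 − 49608² = 13441348.
a = (142210·379858 − 49608·1089274)/13441348 = -4274603/3360337; b = (6514·1089274 − 49608·142210)/13441348 = 10194289/3360337.

b = 3.034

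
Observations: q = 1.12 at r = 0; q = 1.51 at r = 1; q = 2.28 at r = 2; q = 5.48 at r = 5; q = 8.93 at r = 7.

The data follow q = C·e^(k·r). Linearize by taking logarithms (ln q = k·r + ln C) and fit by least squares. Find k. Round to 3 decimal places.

k = 0.299

Let Y = ln q. Fitting Y = k·r + ln C by least squares:
Sums: Σr = 15.0000, Σ(r)² = 79.0000, Σln q = 5.2401, Σr·ln q = 25.8919.
Normal system: [[79.0000, 15.0000]; [15.0000, 5]]·[k, ln C]ᵀ = [25.8919, 5.2401]ᵀ.
Δ = 79.0000·5 − (15.0000)² = 170.0000; k = (25.8919·5 − 15.0000·5.2401)/170.0000 = 0.29916, ln C = (79.0000·5.2401 − 15.0000·25.8919)/170.0000 = 0.15054.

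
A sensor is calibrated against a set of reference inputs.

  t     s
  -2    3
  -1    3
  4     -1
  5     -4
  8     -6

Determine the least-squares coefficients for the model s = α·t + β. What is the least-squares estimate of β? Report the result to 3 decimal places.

Entries of MᵀM: Σt·t = 110, Σt = 14, Σ1 = 5.
For Mᵀs: Σt·s = -81, Σs = -5.
det = 110·5 − 14² = 354.
α = ((-81)·5 − 14·(-5))/354 = -335/354; β = (110·(-5) − 14·(-81))/354 = 292/177.

β = 1.650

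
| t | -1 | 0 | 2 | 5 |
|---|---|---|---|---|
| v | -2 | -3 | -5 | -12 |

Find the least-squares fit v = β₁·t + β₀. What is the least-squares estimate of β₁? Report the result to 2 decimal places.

With design matrix X, XᵀX = [[30, 6]; [6, 4]] and Xᵀv = [-68, -22]ᵀ.
Eliminating β₀: 4·(row 1) − 6·(row 2) gives 84·β₁ = 4·(-68) − 6·(-22) = -140, so β₁ = -5/3.
Then β₀ = ((-22) − 6·(-5/3))/4 = -3.

β₁ = -1.67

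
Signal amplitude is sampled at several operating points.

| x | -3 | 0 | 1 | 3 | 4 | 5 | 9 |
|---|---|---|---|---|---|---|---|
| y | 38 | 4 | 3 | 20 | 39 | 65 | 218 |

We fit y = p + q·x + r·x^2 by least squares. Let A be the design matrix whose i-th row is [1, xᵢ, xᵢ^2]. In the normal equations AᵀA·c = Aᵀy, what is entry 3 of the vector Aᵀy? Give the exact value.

Entry 3 ↔ basis x^2, so (Aᵀy)_{3} = Σᵢ (x^2)·yᵢ = (9)·(38) + (0)·(4) + (1)·(3) + (9)·(20) + (16)·(39) + (25)·(65) + (81)·(218) = 20432.

20432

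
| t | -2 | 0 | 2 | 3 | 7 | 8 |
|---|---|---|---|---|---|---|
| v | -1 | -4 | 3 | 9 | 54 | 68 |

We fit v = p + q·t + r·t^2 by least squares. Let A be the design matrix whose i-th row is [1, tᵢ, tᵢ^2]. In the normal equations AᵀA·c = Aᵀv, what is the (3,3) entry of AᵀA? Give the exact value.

6610

Row 3 ↔ basis t^2, column 3 ↔ basis t^2, so (AᵀA)_{3,3} = Σᵢ (t^2)·(t^2) = (4)·(4) + (0)·(0) + (4)·(4) + (9)·(9) + (49)·(49) + (64)·(64) = 6610.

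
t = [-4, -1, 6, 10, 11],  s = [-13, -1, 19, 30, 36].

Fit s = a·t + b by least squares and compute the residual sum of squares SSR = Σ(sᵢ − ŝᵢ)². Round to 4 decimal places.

Sums needed: Σt·t = 274, Σt = 22, Σ1 = 5.
And Σt·s = 863, Σs = 71.
Normal equations: [[274, 22]; [22, 5]]·[a, b]ᵀ = [863, 71]ᵀ.
det = 274·5 − 22² = 886.
a = (863·5 − 22·71)/886 = 2753/886; b = (274·71 − 22·863)/886 = 234/443.
Residuals: -487/443, 1399/886, -76/443, -709/443, 1145/886; SSR = 7055/886.

SSR = 7.9628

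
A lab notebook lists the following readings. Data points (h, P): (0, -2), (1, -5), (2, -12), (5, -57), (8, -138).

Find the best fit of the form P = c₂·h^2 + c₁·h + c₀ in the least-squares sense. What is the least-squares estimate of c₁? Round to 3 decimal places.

c₁ = -1.000

From the data, Σh^2·h^2 = 4738, Σh^2·h = 646, Σh^2 = 94, Σh·h = 94, Σh = 16, Σ1 = 5.
And Σh^2·P = -10310, Σh·P = -1418, ΣP = -214.
AᵀA·[c₂, c₁, c₀]ᵀ = AᵀP becomes [[4738, 646, 94]; [646, 94, 16]; [94, 16, 5]]·[c₂, c₁, c₀]ᵀ = [-10310, -1418, -214]ᵀ.
Inverting the 3×3 Gram matrix, [c₂, c₁, c₀]ᵀ = [-2, -1, -2]ᵀ.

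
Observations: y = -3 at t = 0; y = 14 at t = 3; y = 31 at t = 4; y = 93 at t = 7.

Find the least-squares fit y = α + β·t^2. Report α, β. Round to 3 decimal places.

Sums needed: Σ1 = 4, Σt^2 = 74, Σt^2·t^2 = 2738.
Right-hand side: Σy = 135, Σt^2·y = 5179.
So XᵀX·[α, β]ᵀ = Xᵀy: [[4, 74]; [74, 2738]]·[α, β]ᵀ = [135, 5179]ᵀ.
Δ = 4·2738 − 74² = 5476.
α = (135·2738 − 74·5179)/5476 = -92/37; β = (4·5179 − 74·135)/5476 = 5363/2738.

α = -2.486, β = 1.959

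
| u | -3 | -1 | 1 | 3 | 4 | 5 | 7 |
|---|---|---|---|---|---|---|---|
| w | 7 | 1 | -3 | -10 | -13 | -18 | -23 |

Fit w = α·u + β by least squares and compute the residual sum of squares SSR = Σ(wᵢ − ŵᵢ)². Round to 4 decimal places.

SSR = 5.6031

Normal-equation sums: Σu·u = 110, Σu = 16, Σ1 = 7.
Moment sums: Σu·w = -358, Σw = -59.
Normal equations: [[110, 16]; [16, 7]]·[α, β]ᵀ = [-358, -59]ᵀ.
Eliminating β: 7·(row 1) − 16·(row 2) gives 514·α = 7·(-358) − 16·(-59) = -1562, so α = -781/257.
Then β = ((-59) − 16·(-781/257))/7 = -381/257.
Residuals: -163/257, -143/257, 391/257, 154/257, 164/257, -340/257, -63/257; SSR = 1440/257.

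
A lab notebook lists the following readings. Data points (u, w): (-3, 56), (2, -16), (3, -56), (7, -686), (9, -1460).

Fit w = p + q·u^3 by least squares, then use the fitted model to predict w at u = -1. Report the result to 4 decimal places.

MᵀM·[p, q]ᵀ = Mᵀw reads: 5·p + 1080·q = -2162;  1080·p + 650612·q = -1302790.
det = 5·650612 − 1080² = 2086660.
p = ((-2162)·650612 − 1080·(-1302790))/2086660 = 97514/521665; q = (5·(-1302790) − 1080·(-2162))/2086660 = -417899/208666.
At u = -1: ŵ = (97514/521665)·(1) + (-417899/208666)·(-1) = 2284523/1043330.

ŵ = 2.1896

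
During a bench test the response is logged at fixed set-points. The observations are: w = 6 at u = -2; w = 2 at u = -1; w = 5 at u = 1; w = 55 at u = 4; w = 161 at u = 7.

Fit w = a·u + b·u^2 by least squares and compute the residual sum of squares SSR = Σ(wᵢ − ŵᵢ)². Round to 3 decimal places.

Forming XᵀX = [[71, 399]; [399, 2675]] and Xᵀw = [1338, 8800]ᵀ gives XᵀX·[a, b]ᵀ = Xᵀw.
Eliminating b: 2675·(row 1) − 399·(row 2) gives 30724·a = 2675·1338 − 399·8800 = 67950, so a = 33975/15362.
Then b = (8800 − 399·(33975/15362))/2675 = 45469/15362.
Residuals: -10877/7681, 9615/7681, -1317/7681, -9247/7681, 3738/7681; SSR = 40616/7681.

SSR = 5.288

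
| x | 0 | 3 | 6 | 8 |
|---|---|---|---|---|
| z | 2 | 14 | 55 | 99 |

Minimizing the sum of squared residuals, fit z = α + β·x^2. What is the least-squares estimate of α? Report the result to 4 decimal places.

α = 1.0221

From the data, Σ1 = 4, Σx^2 = 109, Σx^2·x^2 = 5473.
And Σz = 170, Σx^2·z = 8442.
Eliminating β: 5473·(row 1) − 109·(row 2) gives 10011·α = 5473·170 − 109·8442 = 10232, so α = 10232/10011.
Then β = (8442 − 109·(10232/10011))/5473 = 15238/10011.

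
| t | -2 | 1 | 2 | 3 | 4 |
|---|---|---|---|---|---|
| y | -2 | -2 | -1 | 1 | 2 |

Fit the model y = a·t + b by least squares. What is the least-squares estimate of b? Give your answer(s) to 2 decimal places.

Setting ∂/∂a … = 0 gives: 34·a + 8·b = 11;  8·a + 5·b = -2.
Eliminating b: 5·(row 1) − 8·(row 2) gives 106·a = 5·11 − 8·(-2) = 71, so a = 71/106.
Then b = ((-2) − 8·(71/106))/5 = -78/53.

b = -1.47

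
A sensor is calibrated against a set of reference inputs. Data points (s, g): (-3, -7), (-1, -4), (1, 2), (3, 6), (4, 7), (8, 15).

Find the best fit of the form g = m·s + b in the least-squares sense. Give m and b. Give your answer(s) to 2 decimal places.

Forming AᵀA = [[100, 12]; [12, 6]] and Aᵀg = [193, 19]ᵀ gives AᵀA·[m, b]ᵀ = Aᵀg.
det = 100·6 − 12² = 456.
m = (193·6 − 12·19)/456 = 155/76; b = (100·19 − 12·193)/456 = -52/57.

m = 2.04, b = -0.91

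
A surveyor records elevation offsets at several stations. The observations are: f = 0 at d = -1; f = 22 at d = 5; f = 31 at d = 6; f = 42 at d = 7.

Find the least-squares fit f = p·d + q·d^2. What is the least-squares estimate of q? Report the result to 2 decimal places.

q = 0.78

Sums needed: Σd·d = 111, Σd·d^2 = 683, Σd^2·d^2 = 4323.
And Σd·f = 590, Σd^2·f = 3724.
Normal equations: [[111, 683]; [683, 4323]]·[p, q]ᵀ = [590, 3724]ᵀ.
Determinant 111·4323 − 683² = 13364.
p = (590·4323 − 683·3724)/13364 = 3539/6682; q = (111·3724 − 683·590)/13364 = 5197/6682.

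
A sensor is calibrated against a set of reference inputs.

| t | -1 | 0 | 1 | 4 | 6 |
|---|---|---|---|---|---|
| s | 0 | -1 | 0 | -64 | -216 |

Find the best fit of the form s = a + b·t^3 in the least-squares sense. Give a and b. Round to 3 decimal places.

The normal system AᵀA·[a, b]ᵀ = Aᵀs is [[5, 280]; [280, 50754]]·[a, b]ᵀ = [-281, -50752]ᵀ.
Δ = 5·50754 − 280² = 175370.
a = ((-281)·50754 − 280·(-50752))/175370 = -25657/87685; b = (5·(-50752) − 280·(-281))/175370 = -17508/17537.

a = -0.293, b = -0.998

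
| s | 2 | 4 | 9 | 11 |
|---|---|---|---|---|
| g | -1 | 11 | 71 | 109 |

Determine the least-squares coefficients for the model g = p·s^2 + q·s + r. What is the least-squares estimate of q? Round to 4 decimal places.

q = 0.0984

Entries of XᵀX: Σs^2·s^2 = 21474, Σs^2·s = 2132, Σs^2 = 222, Σs·s = 222, Σs = 26, Σ1 = 4.
And Σs^2·g = 19112, Σs·g = 1880, Σg = 190.
XᵀX·[p, q, r]ᵀ = Xᵀg becomes [[21474, 2132, 222]; [2132, 222, 26]; [222, 26, 4]]·[p, q, r]ᵀ = [19112, 1880, 190]ᵀ.
Row-reducing yields p = 13/14, q = 73/742, r = -3469/742.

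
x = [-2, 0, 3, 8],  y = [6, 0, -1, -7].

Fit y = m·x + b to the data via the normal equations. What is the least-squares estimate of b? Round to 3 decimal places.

From the data, Σx·x = 77, Σx = 9, Σ1 = 4.
And Σx·y = -71, Σy = -2.
Normal equations: [[77, 9]; [9, 4]]·[m, b]ᵀ = [-71, -2]ᵀ.
Δ = 77·4 − 9² = 227.
m = ((-71)·4 − 9·(-2))/227 = -266/227; b = (77·(-2) − 9·(-71))/227 = 485/227.

b = 2.137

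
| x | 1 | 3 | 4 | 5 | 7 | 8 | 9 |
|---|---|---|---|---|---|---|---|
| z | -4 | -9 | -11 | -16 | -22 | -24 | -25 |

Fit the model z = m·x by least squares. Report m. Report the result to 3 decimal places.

Entries of AᵀA: Σx·x = 245.
Moment sums: Σx·z = -726.
Normal equations: [[245]]·[m]ᵀ = [-726]ᵀ.
m = (-726)/245 = -2.96327.

m = -2.963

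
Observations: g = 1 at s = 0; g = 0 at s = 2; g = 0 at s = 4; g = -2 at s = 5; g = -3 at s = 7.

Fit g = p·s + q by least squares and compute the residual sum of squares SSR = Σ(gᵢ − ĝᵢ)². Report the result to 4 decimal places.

Forming AᵀA = [[94, 18]; [18, 5]] and Aᵀg = [-31, -4]ᵀ gives AᵀA·[p, q]ᵀ = Aᵀg.
Δ = 94·5 − 18² = 146.
p = ((-31)·5 − 18·(-4))/146 = -83/146; q = (94·(-4) − 18·(-31))/146 = 91/73.
Residuals: -18/73, -8/73, 75/73, -59/146, -39/146; SSR = 199/146.

SSR = 1.3630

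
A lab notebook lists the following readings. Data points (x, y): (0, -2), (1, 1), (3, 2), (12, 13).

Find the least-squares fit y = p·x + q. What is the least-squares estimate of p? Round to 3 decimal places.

Forming AᵀA = [[154, 16]; [16, 4]] and Aᵀy = [163, 14]ᵀ gives AᵀA·[p, q]ᵀ = Aᵀy.
Eliminating q: 4·(row 1) − 16·(row 2) gives 360·p = 4·163 − 16·14 = 428, so p = 107/90.
Then q = (14 − 16·(107/90))/4 = -113/90.

p = 1.189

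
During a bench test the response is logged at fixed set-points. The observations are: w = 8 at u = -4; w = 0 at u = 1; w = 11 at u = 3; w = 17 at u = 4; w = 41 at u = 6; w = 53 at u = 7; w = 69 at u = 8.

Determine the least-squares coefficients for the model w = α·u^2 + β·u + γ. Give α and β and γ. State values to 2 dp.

α = 0.95, β = 1.28, γ = -2.13

The normal equations are: 8387·α + 1099·β + 191·γ = 8988;  1099·α + 191·β + 25·γ = 1238;  191·α + 25·β + 7·γ = 199.
(Σu^2·u^2 = 8387, Σu^2·u = 1099, Σu^2 = 191, Σu·u = 191, Σu = 25, Σ1 = 7, Σu^2·w = 8988, Σu·w = 1238, Σw = 199.)
Inverting the 3×3 Gram matrix, [α, β, γ]ᵀ = [497389/522258, 668923/522258, -185596/87043]ᵀ.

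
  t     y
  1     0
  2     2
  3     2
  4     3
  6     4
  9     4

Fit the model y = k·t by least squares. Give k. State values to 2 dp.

k = 0.56

From the data, Σt·t = 147.
And Σt·y = 82.
So AᵀA·[k]ᵀ = Aᵀy: [[147]]·[k]ᵀ = [82]ᵀ.
k = 82/147 = 0.557823.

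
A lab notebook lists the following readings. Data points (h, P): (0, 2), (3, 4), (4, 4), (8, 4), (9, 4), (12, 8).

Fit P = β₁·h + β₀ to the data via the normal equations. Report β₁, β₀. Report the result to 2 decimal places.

Entries of MᵀM: Σh·h = 314, Σh = 36, Σ1 = 6.
And Σh·P = 192, ΣP = 26.
Normal equations: [[314, 36]; [36, 6]]·[β₁, β₀]ᵀ = [192, 26]ᵀ.
det = 314·6 − 36² = 588.
β₁ = (192·6 − 36·26)/588 = 18/49; β₀ = (314·26 − 36·192)/588 = 313/147.

β₁ = 0.37, β₀ = 2.13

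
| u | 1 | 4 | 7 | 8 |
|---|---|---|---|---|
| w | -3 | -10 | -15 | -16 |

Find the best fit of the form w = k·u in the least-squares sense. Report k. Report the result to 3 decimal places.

k = -2.123

Entries of MᵀM: Σu·u = 130.
For Mᵀw: Σu·w = -276.
So MᵀM·[k]ᵀ = Mᵀw: [[130]]·[k]ᵀ = [-276]ᵀ.
k = (-276)/130 = -2.12308.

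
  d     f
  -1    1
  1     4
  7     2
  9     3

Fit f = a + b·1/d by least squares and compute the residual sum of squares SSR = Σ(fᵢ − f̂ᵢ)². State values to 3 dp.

Entries of AᵀA: Σ1 = 4, Σ1/d = 16/63, Σ1/d·1/d = 8068/3969.
And Σf = 10, Σ1/d·f = 76/21.
So AᵀA·[a, b]ᵀ = Aᵀf: [[4, 16/63]; [16/63, 8068/3969]]·[a, b]ᵀ = [10, 76/21]ᵀ.
det = 4·(8068/3969) − (16/63)² = 10672/1323.
a = (10·(8068/3969) − (16/63)·(76/21))/(10672/1323) = 9629/4002; b = (4·(76/21) − (16/63)·10)/(10672/1323) = 987/667.
Residuals: 295/4002, 457/4002, -2471/4002, 573/1334; SSR = 1169/2001.

SSR = 0.584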